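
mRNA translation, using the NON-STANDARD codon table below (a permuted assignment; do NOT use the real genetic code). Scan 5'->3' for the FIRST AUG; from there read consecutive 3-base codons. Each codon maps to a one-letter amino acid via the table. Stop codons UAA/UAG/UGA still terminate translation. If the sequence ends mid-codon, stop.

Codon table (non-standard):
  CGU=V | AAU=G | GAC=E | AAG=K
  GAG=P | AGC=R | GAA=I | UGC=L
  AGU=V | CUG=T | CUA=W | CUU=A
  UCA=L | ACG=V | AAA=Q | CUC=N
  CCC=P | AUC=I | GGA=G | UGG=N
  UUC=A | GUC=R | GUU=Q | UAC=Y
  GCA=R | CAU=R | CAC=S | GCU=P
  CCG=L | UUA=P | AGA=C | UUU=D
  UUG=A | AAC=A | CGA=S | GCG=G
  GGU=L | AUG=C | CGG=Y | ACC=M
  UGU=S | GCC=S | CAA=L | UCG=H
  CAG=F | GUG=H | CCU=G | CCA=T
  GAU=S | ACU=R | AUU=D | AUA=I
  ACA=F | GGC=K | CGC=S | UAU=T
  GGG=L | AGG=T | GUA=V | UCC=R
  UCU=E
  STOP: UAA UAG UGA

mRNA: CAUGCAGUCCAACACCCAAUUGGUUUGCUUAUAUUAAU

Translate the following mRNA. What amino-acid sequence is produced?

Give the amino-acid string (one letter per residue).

start AUG at pos 1
pos 1: AUG -> C; peptide=C
pos 4: CAG -> F; peptide=CF
pos 7: UCC -> R; peptide=CFR
pos 10: AAC -> A; peptide=CFRA
pos 13: ACC -> M; peptide=CFRAM
pos 16: CAA -> L; peptide=CFRAML
pos 19: UUG -> A; peptide=CFRAMLA
pos 22: GUU -> Q; peptide=CFRAMLAQ
pos 25: UGC -> L; peptide=CFRAMLAQL
pos 28: UUA -> P; peptide=CFRAMLAQLP
pos 31: UAU -> T; peptide=CFRAMLAQLPT
pos 34: UAA -> STOP

Answer: CFRAMLAQLPT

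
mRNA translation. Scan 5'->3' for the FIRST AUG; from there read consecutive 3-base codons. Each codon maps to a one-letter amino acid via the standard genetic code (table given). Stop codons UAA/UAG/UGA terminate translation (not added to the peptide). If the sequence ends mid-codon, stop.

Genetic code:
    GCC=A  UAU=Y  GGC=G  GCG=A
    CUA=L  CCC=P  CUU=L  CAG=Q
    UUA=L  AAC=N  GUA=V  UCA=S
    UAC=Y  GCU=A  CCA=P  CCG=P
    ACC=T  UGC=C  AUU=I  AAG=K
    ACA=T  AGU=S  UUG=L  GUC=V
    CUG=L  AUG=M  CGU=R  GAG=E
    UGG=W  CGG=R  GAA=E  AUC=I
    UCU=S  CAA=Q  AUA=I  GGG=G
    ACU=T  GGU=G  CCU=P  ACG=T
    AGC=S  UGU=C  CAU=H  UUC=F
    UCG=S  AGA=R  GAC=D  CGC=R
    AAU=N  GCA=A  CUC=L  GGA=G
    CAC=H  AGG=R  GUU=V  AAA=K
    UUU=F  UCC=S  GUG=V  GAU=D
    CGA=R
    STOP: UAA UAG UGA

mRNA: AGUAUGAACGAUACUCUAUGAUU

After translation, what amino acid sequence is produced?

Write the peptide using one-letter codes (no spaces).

start AUG at pos 3
pos 3: AUG -> M; peptide=M
pos 6: AAC -> N; peptide=MN
pos 9: GAU -> D; peptide=MND
pos 12: ACU -> T; peptide=MNDT
pos 15: CUA -> L; peptide=MNDTL
pos 18: UGA -> STOP

Answer: MNDTL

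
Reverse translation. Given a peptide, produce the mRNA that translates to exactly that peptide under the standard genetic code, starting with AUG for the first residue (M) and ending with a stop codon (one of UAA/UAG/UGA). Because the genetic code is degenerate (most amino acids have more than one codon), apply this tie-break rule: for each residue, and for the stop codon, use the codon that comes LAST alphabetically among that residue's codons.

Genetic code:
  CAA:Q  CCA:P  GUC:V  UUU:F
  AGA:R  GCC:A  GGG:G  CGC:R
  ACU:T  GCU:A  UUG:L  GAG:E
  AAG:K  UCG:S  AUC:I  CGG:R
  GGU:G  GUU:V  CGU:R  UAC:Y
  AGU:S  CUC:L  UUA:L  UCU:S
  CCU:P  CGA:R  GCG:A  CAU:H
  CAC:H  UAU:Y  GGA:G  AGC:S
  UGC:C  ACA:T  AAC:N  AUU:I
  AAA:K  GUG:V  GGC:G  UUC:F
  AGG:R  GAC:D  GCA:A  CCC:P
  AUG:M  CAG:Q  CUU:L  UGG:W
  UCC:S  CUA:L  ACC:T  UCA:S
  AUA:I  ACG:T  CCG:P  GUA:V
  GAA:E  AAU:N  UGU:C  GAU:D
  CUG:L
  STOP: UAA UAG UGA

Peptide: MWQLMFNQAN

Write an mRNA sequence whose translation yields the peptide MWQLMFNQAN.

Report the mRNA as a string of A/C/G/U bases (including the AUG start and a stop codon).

residue 1: M -> AUG (start codon)
residue 2: W -> UGG (only codon)
residue 3: Q codons sorted = CAA,CAG -> pick last = CAG
residue 4: L codons sorted = CUA,CUC,CUG,CUU,UUA,UUG -> pick last = UUG
residue 5: M -> AUG (only codon)
residue 6: F codons sorted = UUC,UUU -> pick last = UUU
residue 7: N codons sorted = AAC,AAU -> pick last = AAU
residue 8: Q codons sorted = CAA,CAG -> pick last = CAG
residue 9: A codons sorted = GCA,GCC,GCG,GCU -> pick last = GCU
residue 10: N codons sorted = AAC,AAU -> pick last = AAU
terminator: stop codons sorted = UAA,UAG,UGA -> pick last = UGA

Answer: mRNA: AUGUGGCAGUUGAUGUUUAAUCAGGCUAAUUGA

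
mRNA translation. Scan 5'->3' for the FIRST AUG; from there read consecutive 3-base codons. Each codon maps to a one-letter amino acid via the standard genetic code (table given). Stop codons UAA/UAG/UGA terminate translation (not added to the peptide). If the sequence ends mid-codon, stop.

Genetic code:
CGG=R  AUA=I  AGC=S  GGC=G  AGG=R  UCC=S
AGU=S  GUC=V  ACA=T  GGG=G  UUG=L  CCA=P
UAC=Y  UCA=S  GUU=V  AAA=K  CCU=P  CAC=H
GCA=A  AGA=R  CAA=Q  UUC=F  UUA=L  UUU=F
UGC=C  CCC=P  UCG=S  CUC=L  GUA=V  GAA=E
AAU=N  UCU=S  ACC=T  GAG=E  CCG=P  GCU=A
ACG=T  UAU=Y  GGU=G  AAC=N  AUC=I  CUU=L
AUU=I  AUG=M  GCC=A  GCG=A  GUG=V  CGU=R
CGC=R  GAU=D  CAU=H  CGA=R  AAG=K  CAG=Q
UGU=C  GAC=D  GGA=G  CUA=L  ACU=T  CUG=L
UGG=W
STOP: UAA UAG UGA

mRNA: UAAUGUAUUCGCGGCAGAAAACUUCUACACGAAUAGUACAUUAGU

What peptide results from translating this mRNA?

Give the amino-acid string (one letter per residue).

start AUG at pos 2
pos 2: AUG -> M; peptide=M
pos 5: UAU -> Y; peptide=MY
pos 8: UCG -> S; peptide=MYS
pos 11: CGG -> R; peptide=MYSR
pos 14: CAG -> Q; peptide=MYSRQ
pos 17: AAA -> K; peptide=MYSRQK
pos 20: ACU -> T; peptide=MYSRQKT
pos 23: UCU -> S; peptide=MYSRQKTS
pos 26: ACA -> T; peptide=MYSRQKTST
pos 29: CGA -> R; peptide=MYSRQKTSTR
pos 32: AUA -> I; peptide=MYSRQKTSTRI
pos 35: GUA -> V; peptide=MYSRQKTSTRIV
pos 38: CAU -> H; peptide=MYSRQKTSTRIVH
pos 41: UAG -> STOP

Answer: MYSRQKTSTRIVH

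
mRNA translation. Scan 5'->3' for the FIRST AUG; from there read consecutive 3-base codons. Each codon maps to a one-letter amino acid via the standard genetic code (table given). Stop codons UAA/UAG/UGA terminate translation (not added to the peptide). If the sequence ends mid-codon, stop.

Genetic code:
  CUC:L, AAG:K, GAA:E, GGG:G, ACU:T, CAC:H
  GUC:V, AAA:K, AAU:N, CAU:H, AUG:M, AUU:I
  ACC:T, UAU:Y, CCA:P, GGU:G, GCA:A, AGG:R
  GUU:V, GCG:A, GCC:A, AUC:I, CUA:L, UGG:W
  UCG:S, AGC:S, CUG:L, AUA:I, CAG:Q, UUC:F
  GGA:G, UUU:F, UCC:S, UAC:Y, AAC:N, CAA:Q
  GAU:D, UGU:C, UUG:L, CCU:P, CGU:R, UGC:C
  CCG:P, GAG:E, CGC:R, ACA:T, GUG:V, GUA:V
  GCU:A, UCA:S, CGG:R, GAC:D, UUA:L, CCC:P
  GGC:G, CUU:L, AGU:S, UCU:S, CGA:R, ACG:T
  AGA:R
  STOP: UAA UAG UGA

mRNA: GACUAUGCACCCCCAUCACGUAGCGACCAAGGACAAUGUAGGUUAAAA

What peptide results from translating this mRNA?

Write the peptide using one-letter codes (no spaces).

Answer: MHPHHVATKDNVG

Derivation:
start AUG at pos 4
pos 4: AUG -> M; peptide=M
pos 7: CAC -> H; peptide=MH
pos 10: CCC -> P; peptide=MHP
pos 13: CAU -> H; peptide=MHPH
pos 16: CAC -> H; peptide=MHPHH
pos 19: GUA -> V; peptide=MHPHHV
pos 22: GCG -> A; peptide=MHPHHVA
pos 25: ACC -> T; peptide=MHPHHVAT
pos 28: AAG -> K; peptide=MHPHHVATK
pos 31: GAC -> D; peptide=MHPHHVATKD
pos 34: AAU -> N; peptide=MHPHHVATKDN
pos 37: GUA -> V; peptide=MHPHHVATKDNV
pos 40: GGU -> G; peptide=MHPHHVATKDNVG
pos 43: UAA -> STOP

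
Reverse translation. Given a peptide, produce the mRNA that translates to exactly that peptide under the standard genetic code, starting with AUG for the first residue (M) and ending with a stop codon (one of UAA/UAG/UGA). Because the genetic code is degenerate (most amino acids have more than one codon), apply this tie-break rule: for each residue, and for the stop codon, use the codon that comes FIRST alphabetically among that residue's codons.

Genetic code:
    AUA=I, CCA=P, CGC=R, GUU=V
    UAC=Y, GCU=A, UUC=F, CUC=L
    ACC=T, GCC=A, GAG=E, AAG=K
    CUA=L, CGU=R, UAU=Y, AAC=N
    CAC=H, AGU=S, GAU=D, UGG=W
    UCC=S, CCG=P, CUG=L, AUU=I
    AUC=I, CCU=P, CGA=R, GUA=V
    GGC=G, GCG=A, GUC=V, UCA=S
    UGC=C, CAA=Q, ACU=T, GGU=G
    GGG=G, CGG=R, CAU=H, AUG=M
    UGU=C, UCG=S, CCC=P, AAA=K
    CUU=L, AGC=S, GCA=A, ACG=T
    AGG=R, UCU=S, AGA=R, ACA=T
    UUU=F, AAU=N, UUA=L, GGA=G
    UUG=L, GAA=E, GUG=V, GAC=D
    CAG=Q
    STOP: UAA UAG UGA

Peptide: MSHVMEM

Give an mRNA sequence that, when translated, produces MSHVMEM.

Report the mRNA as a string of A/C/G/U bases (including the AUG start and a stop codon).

residue 1: M -> AUG (start codon)
residue 2: S codons sorted = AGC,AGU,UCA,UCC,UCG,UCU -> pick first = AGC
residue 3: H codons sorted = CAC,CAU -> pick first = CAC
residue 4: V codons sorted = GUA,GUC,GUG,GUU -> pick first = GUA
residue 5: M -> AUG (only codon)
residue 6: E codons sorted = GAA,GAG -> pick first = GAA
residue 7: M -> AUG (only codon)
terminator: stop codons sorted = UAA,UAG,UGA -> pick first = UAA

Answer: mRNA: AUGAGCCACGUAAUGGAAAUGUAA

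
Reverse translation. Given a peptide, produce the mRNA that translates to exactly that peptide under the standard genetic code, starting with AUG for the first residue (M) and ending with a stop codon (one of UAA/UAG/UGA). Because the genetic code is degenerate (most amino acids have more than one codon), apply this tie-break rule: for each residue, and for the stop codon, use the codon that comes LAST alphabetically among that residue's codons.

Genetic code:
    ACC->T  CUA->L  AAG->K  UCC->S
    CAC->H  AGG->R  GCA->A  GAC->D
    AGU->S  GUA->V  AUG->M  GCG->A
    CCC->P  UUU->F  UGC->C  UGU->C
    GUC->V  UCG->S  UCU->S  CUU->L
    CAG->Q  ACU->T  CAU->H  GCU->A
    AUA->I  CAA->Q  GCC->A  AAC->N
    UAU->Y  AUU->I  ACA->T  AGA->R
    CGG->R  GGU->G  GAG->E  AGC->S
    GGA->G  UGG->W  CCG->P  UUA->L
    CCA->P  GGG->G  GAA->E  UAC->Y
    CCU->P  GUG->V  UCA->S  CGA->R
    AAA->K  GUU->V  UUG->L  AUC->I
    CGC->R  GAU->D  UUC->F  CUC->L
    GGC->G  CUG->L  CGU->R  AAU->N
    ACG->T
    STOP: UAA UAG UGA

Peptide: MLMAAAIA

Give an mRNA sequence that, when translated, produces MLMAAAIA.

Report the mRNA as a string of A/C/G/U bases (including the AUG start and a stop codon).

Answer: mRNA: AUGUUGAUGGCUGCUGCUAUUGCUUGA

Derivation:
residue 1: M -> AUG (start codon)
residue 2: L codons sorted = CUA,CUC,CUG,CUU,UUA,UUG -> pick last = UUG
residue 3: M -> AUG (only codon)
residue 4: A codons sorted = GCA,GCC,GCG,GCU -> pick last = GCU
residue 5: A codons sorted = GCA,GCC,GCG,GCU -> pick last = GCU
residue 6: A codons sorted = GCA,GCC,GCG,GCU -> pick last = GCU
residue 7: I codons sorted = AUA,AUC,AUU -> pick last = AUU
residue 8: A codons sorted = GCA,GCC,GCG,GCU -> pick last = GCU
terminator: stop codons sorted = UAA,UAG,UGA -> pick last = UGA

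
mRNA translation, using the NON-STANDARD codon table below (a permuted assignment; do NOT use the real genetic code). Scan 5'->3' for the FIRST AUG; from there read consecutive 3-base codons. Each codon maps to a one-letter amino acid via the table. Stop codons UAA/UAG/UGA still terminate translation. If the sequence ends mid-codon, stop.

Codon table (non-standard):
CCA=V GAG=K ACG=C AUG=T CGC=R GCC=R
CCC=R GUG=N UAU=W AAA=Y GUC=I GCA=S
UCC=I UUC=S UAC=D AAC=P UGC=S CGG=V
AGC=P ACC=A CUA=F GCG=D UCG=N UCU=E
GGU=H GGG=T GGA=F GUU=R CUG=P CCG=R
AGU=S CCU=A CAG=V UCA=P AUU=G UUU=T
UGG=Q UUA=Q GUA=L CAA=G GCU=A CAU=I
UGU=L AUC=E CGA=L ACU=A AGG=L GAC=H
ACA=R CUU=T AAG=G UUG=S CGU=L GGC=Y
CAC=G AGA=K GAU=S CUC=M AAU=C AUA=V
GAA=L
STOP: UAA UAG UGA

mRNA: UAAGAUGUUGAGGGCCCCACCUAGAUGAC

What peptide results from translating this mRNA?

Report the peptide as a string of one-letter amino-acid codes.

Answer: TSLRVAK

Derivation:
start AUG at pos 4
pos 4: AUG -> T; peptide=T
pos 7: UUG -> S; peptide=TS
pos 10: AGG -> L; peptide=TSL
pos 13: GCC -> R; peptide=TSLR
pos 16: CCA -> V; peptide=TSLRV
pos 19: CCU -> A; peptide=TSLRVA
pos 22: AGA -> K; peptide=TSLRVAK
pos 25: UGA -> STOP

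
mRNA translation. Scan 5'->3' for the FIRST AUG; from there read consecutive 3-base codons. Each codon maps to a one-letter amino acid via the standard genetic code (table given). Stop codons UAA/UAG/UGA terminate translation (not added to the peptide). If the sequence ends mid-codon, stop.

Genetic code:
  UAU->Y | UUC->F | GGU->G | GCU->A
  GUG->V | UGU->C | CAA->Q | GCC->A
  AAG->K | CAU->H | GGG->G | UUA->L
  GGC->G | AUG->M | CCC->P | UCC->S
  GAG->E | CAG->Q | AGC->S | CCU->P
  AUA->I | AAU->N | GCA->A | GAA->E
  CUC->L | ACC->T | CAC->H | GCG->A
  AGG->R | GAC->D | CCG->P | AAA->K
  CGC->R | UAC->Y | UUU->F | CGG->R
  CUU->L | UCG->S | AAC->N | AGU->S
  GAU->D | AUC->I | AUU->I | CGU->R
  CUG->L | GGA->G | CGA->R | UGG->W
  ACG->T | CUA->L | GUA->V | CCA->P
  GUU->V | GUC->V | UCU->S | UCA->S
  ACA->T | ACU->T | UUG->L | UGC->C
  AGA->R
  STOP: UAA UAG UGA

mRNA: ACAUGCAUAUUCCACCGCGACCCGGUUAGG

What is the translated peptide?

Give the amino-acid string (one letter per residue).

Answer: MHIPPRPG

Derivation:
start AUG at pos 2
pos 2: AUG -> M; peptide=M
pos 5: CAU -> H; peptide=MH
pos 8: AUU -> I; peptide=MHI
pos 11: CCA -> P; peptide=MHIP
pos 14: CCG -> P; peptide=MHIPP
pos 17: CGA -> R; peptide=MHIPPR
pos 20: CCC -> P; peptide=MHIPPRP
pos 23: GGU -> G; peptide=MHIPPRPG
pos 26: UAG -> STOP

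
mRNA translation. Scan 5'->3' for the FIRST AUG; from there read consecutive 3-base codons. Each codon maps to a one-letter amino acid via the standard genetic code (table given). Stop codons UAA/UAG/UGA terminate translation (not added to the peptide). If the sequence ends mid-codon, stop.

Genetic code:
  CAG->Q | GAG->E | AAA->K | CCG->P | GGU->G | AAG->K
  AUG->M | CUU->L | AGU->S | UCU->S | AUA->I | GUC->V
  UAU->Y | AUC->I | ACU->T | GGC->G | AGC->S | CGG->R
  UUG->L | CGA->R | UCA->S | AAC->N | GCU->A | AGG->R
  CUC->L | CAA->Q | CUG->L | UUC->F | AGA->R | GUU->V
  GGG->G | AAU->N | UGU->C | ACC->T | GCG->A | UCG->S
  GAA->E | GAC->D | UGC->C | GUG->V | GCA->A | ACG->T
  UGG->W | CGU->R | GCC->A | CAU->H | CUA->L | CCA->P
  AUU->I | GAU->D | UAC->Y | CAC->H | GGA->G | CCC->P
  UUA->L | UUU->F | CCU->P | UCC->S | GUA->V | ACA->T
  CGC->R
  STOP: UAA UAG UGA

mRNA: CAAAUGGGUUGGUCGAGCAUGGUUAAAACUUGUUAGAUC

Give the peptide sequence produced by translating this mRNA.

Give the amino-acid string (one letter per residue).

start AUG at pos 3
pos 3: AUG -> M; peptide=M
pos 6: GGU -> G; peptide=MG
pos 9: UGG -> W; peptide=MGW
pos 12: UCG -> S; peptide=MGWS
pos 15: AGC -> S; peptide=MGWSS
pos 18: AUG -> M; peptide=MGWSSM
pos 21: GUU -> V; peptide=MGWSSMV
pos 24: AAA -> K; peptide=MGWSSMVK
pos 27: ACU -> T; peptide=MGWSSMVKT
pos 30: UGU -> C; peptide=MGWSSMVKTC
pos 33: UAG -> STOP

Answer: MGWSSMVKTC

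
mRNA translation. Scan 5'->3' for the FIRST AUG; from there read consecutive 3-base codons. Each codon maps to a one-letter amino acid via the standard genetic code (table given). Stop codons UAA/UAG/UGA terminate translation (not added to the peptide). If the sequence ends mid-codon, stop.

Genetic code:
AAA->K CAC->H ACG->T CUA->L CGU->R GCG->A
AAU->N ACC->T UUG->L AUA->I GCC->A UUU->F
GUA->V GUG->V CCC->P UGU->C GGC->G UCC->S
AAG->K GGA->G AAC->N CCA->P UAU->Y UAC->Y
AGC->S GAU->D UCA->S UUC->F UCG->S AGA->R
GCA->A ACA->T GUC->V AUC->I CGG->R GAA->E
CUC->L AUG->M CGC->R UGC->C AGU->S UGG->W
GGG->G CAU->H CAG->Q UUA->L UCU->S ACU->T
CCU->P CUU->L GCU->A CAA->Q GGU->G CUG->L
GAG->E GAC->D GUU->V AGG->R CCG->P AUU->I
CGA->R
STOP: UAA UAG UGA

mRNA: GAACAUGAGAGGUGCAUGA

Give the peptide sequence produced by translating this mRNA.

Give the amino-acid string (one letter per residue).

start AUG at pos 4
pos 4: AUG -> M; peptide=M
pos 7: AGA -> R; peptide=MR
pos 10: GGU -> G; peptide=MRG
pos 13: GCA -> A; peptide=MRGA
pos 16: UGA -> STOP

Answer: MRGA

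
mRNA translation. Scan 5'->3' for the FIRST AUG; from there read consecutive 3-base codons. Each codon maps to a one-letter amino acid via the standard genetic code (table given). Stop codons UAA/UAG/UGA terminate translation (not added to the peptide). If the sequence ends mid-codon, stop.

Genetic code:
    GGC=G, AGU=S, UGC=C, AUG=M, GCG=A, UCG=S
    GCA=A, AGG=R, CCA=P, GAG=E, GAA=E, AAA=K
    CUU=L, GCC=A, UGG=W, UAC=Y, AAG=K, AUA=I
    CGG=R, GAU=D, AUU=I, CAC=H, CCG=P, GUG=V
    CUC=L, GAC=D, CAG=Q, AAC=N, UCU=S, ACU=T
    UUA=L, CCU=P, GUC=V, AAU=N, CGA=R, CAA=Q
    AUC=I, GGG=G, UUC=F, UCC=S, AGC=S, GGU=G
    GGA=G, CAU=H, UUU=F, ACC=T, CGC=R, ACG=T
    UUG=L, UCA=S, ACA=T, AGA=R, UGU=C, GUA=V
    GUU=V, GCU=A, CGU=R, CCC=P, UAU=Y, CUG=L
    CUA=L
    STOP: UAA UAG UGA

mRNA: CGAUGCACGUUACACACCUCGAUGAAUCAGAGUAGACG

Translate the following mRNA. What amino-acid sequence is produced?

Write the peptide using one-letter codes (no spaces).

Answer: MHVTHLDESE

Derivation:
start AUG at pos 2
pos 2: AUG -> M; peptide=M
pos 5: CAC -> H; peptide=MH
pos 8: GUU -> V; peptide=MHV
pos 11: ACA -> T; peptide=MHVT
pos 14: CAC -> H; peptide=MHVTH
pos 17: CUC -> L; peptide=MHVTHL
pos 20: GAU -> D; peptide=MHVTHLD
pos 23: GAA -> E; peptide=MHVTHLDE
pos 26: UCA -> S; peptide=MHVTHLDES
pos 29: GAG -> E; peptide=MHVTHLDESE
pos 32: UAG -> STOP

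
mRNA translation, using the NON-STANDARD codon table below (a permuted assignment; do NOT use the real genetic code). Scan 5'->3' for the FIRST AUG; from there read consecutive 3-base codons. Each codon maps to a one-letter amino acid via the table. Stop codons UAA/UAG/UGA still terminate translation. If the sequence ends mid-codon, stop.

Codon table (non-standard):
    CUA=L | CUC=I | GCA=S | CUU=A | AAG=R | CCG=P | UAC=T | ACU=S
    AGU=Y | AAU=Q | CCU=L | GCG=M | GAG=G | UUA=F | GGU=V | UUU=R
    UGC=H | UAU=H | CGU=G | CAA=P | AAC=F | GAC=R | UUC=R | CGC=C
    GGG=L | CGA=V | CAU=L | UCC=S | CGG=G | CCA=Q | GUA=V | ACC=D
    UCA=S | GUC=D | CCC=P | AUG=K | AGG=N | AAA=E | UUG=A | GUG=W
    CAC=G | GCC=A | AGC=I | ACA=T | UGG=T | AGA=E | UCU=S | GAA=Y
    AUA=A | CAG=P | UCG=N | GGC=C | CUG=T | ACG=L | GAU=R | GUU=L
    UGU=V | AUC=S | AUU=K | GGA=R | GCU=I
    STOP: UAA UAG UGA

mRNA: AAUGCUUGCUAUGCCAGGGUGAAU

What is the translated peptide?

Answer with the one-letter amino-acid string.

start AUG at pos 1
pos 1: AUG -> K; peptide=K
pos 4: CUU -> A; peptide=KA
pos 7: GCU -> I; peptide=KAI
pos 10: AUG -> K; peptide=KAIK
pos 13: CCA -> Q; peptide=KAIKQ
pos 16: GGG -> L; peptide=KAIKQL
pos 19: UGA -> STOP

Answer: KAIKQL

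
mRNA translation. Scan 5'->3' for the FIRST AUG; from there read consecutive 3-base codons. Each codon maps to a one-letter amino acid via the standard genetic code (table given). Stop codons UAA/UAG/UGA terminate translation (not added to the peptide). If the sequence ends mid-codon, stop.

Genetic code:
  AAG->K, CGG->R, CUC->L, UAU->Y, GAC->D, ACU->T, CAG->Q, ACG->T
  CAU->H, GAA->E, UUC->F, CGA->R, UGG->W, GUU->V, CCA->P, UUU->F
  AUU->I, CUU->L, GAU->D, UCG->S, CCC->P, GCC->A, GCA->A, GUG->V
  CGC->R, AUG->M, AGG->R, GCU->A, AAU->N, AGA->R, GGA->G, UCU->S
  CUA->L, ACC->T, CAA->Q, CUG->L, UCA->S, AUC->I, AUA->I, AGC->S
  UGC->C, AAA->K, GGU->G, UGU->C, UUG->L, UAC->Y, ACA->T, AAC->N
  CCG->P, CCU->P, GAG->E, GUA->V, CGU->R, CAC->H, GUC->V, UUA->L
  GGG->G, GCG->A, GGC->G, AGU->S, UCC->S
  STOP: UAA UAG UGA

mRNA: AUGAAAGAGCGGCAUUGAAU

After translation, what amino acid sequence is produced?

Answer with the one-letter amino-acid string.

start AUG at pos 0
pos 0: AUG -> M; peptide=M
pos 3: AAA -> K; peptide=MK
pos 6: GAG -> E; peptide=MKE
pos 9: CGG -> R; peptide=MKER
pos 12: CAU -> H; peptide=MKERH
pos 15: UGA -> STOP

Answer: MKERH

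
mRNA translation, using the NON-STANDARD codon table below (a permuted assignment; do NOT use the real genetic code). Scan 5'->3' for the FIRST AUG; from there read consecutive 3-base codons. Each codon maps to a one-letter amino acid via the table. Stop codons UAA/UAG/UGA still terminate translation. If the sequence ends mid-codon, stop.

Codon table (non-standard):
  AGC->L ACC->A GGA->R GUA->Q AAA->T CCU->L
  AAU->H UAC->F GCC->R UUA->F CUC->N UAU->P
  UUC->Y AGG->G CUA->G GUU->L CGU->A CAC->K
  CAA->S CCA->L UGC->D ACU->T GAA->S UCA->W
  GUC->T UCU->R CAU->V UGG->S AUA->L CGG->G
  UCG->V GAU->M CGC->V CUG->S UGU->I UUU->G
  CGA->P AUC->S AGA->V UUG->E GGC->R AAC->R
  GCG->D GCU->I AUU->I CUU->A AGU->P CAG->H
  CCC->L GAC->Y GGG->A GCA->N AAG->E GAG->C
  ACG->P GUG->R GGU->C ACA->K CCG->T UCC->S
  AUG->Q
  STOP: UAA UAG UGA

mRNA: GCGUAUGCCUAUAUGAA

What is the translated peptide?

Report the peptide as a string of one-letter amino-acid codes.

Answer: QLL

Derivation:
start AUG at pos 4
pos 4: AUG -> Q; peptide=Q
pos 7: CCU -> L; peptide=QL
pos 10: AUA -> L; peptide=QLL
pos 13: UGA -> STOP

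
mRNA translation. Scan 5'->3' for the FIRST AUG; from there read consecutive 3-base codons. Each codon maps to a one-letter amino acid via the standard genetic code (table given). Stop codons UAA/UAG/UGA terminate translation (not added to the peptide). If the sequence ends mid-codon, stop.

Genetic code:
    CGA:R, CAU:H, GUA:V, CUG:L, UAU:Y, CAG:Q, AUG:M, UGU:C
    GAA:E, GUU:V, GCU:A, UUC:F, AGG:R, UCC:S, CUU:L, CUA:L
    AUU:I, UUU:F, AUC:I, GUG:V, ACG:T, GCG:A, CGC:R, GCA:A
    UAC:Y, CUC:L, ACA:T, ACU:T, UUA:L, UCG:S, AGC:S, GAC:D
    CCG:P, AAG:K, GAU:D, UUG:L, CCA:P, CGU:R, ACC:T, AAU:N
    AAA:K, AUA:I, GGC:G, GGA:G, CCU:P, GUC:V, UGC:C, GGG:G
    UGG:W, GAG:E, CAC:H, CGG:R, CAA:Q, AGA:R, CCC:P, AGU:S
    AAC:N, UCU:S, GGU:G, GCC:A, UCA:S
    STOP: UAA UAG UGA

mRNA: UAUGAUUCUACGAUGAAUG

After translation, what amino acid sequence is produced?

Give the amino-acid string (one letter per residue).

Answer: MILR

Derivation:
start AUG at pos 1
pos 1: AUG -> M; peptide=M
pos 4: AUU -> I; peptide=MI
pos 7: CUA -> L; peptide=MIL
pos 10: CGA -> R; peptide=MILR
pos 13: UGA -> STOP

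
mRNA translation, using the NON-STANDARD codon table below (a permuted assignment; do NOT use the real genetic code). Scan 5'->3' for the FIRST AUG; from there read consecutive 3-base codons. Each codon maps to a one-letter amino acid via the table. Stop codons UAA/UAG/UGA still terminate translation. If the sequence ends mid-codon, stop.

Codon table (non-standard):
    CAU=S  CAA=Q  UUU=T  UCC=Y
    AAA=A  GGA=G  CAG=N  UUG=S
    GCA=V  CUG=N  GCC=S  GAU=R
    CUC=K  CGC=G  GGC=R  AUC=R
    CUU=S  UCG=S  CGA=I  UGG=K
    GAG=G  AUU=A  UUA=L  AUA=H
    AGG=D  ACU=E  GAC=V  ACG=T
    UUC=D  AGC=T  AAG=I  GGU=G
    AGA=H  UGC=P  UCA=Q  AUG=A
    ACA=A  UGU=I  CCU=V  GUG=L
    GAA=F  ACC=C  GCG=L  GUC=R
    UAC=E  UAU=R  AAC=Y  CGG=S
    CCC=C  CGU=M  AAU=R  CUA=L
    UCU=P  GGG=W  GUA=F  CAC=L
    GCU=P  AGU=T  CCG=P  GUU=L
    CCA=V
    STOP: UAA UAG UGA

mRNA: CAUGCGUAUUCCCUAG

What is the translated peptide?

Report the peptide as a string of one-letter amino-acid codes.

start AUG at pos 1
pos 1: AUG -> A; peptide=A
pos 4: CGU -> M; peptide=AM
pos 7: AUU -> A; peptide=AMA
pos 10: CCC -> C; peptide=AMAC
pos 13: UAG -> STOP

Answer: AMAC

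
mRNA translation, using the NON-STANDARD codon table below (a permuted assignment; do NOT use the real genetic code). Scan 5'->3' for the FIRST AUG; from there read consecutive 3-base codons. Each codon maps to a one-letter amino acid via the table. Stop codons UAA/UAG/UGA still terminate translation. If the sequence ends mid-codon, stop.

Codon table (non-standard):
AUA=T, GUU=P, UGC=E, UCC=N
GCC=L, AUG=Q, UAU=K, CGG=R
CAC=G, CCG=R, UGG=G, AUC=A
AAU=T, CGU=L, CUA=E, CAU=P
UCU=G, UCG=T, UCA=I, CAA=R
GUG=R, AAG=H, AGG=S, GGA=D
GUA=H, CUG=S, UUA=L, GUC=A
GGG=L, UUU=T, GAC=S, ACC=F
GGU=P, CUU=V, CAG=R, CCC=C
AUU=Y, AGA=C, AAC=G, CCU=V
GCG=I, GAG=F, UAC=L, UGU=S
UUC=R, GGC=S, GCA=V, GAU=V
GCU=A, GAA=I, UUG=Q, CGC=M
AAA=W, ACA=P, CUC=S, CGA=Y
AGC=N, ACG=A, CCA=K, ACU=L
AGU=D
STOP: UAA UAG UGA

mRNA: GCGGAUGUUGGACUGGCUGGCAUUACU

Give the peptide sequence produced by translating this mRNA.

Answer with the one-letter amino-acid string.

start AUG at pos 4
pos 4: AUG -> Q; peptide=Q
pos 7: UUG -> Q; peptide=QQ
pos 10: GAC -> S; peptide=QQS
pos 13: UGG -> G; peptide=QQSG
pos 16: CUG -> S; peptide=QQSGS
pos 19: GCA -> V; peptide=QQSGSV
pos 22: UUA -> L; peptide=QQSGSVL
pos 25: only 2 nt remain (<3), stop (end of mRNA)

Answer: QQSGSVL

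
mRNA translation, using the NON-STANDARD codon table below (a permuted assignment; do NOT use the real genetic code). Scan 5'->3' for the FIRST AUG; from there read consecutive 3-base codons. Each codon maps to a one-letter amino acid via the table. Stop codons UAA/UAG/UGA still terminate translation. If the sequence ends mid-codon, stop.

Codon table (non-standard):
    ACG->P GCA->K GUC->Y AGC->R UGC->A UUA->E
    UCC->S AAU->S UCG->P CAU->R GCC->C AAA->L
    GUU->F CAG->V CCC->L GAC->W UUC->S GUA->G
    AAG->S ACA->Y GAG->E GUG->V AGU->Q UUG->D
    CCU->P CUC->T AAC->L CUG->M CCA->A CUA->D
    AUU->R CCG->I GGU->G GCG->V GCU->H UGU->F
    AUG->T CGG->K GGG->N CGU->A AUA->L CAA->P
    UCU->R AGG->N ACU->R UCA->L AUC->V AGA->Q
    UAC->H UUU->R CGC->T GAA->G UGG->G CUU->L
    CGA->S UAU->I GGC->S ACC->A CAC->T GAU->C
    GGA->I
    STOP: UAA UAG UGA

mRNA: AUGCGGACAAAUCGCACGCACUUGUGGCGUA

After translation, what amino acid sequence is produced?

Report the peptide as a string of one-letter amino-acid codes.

start AUG at pos 0
pos 0: AUG -> T; peptide=T
pos 3: CGG -> K; peptide=TK
pos 6: ACA -> Y; peptide=TKY
pos 9: AAU -> S; peptide=TKYS
pos 12: CGC -> T; peptide=TKYST
pos 15: ACG -> P; peptide=TKYSTP
pos 18: CAC -> T; peptide=TKYSTPT
pos 21: UUG -> D; peptide=TKYSTPTD
pos 24: UGG -> G; peptide=TKYSTPTDG
pos 27: CGU -> A; peptide=TKYSTPTDGA
pos 30: only 1 nt remain (<3), stop (end of mRNA)

Answer: TKYSTPTDGA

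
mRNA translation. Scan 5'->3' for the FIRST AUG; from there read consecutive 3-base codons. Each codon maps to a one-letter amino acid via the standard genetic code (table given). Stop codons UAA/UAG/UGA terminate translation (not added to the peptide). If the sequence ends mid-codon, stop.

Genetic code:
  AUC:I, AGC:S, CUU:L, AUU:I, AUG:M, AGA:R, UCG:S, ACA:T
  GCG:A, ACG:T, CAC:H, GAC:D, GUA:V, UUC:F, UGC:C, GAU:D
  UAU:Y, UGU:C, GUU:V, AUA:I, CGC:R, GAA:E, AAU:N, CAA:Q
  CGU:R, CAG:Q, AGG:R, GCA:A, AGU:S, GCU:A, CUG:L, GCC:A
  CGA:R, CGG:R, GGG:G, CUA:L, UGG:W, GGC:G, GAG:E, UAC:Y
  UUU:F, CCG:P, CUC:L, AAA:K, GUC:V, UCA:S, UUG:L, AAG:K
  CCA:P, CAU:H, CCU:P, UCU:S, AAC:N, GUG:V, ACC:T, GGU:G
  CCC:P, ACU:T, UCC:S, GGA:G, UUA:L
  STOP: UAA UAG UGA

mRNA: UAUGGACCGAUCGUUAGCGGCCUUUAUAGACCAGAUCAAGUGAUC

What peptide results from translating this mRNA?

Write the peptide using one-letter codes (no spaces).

Answer: MDRSLAAFIDQIK

Derivation:
start AUG at pos 1
pos 1: AUG -> M; peptide=M
pos 4: GAC -> D; peptide=MD
pos 7: CGA -> R; peptide=MDR
pos 10: UCG -> S; peptide=MDRS
pos 13: UUA -> L; peptide=MDRSL
pos 16: GCG -> A; peptide=MDRSLA
pos 19: GCC -> A; peptide=MDRSLAA
pos 22: UUU -> F; peptide=MDRSLAAF
pos 25: AUA -> I; peptide=MDRSLAAFI
pos 28: GAC -> D; peptide=MDRSLAAFID
pos 31: CAG -> Q; peptide=MDRSLAAFIDQ
pos 34: AUC -> I; peptide=MDRSLAAFIDQI
pos 37: AAG -> K; peptide=MDRSLAAFIDQIK
pos 40: UGA -> STOP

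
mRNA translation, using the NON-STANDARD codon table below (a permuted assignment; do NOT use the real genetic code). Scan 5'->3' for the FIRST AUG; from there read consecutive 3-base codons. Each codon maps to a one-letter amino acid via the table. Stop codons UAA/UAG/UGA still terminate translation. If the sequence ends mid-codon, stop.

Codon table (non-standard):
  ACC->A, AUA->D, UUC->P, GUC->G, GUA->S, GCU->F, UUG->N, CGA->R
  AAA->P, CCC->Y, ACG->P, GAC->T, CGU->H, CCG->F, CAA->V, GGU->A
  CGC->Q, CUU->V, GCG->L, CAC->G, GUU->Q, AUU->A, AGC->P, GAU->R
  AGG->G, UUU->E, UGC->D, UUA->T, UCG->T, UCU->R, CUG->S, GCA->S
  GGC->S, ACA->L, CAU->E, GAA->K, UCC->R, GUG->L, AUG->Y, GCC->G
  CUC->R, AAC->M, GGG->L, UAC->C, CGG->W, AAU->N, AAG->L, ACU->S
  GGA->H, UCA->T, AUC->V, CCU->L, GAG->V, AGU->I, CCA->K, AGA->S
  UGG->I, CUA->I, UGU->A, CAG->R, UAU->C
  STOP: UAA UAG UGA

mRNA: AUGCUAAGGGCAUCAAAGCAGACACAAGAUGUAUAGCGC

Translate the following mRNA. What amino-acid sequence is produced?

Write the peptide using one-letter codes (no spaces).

Answer: YIGSTLRLVRS

Derivation:
start AUG at pos 0
pos 0: AUG -> Y; peptide=Y
pos 3: CUA -> I; peptide=YI
pos 6: AGG -> G; peptide=YIG
pos 9: GCA -> S; peptide=YIGS
pos 12: UCA -> T; peptide=YIGST
pos 15: AAG -> L; peptide=YIGSTL
pos 18: CAG -> R; peptide=YIGSTLR
pos 21: ACA -> L; peptide=YIGSTLRL
pos 24: CAA -> V; peptide=YIGSTLRLV
pos 27: GAU -> R; peptide=YIGSTLRLVR
pos 30: GUA -> S; peptide=YIGSTLRLVRS
pos 33: UAG -> STOP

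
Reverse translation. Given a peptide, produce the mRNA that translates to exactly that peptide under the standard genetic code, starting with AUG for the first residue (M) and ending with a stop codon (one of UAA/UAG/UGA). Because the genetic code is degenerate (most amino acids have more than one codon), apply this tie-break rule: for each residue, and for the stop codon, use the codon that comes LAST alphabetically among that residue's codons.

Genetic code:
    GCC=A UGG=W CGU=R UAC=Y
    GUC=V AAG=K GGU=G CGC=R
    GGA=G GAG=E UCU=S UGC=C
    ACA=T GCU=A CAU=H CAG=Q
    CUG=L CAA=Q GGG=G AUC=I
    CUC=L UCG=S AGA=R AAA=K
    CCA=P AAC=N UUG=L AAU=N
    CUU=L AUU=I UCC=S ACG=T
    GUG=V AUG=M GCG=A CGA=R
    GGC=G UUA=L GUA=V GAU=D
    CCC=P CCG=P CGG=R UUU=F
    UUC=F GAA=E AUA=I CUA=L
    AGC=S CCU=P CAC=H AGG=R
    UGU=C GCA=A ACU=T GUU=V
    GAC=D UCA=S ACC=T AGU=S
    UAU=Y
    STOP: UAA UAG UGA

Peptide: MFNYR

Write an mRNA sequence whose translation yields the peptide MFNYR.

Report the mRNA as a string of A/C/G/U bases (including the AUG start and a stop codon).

Answer: mRNA: AUGUUUAAUUAUCGUUGA

Derivation:
residue 1: M -> AUG (start codon)
residue 2: F codons sorted = UUC,UUU -> pick last = UUU
residue 3: N codons sorted = AAC,AAU -> pick last = AAU
residue 4: Y codons sorted = UAC,UAU -> pick last = UAU
residue 5: R codons sorted = AGA,AGG,CGA,CGC,CGG,CGU -> pick last = CGU
terminator: stop codons sorted = UAA,UAG,UGA -> pick last = UGA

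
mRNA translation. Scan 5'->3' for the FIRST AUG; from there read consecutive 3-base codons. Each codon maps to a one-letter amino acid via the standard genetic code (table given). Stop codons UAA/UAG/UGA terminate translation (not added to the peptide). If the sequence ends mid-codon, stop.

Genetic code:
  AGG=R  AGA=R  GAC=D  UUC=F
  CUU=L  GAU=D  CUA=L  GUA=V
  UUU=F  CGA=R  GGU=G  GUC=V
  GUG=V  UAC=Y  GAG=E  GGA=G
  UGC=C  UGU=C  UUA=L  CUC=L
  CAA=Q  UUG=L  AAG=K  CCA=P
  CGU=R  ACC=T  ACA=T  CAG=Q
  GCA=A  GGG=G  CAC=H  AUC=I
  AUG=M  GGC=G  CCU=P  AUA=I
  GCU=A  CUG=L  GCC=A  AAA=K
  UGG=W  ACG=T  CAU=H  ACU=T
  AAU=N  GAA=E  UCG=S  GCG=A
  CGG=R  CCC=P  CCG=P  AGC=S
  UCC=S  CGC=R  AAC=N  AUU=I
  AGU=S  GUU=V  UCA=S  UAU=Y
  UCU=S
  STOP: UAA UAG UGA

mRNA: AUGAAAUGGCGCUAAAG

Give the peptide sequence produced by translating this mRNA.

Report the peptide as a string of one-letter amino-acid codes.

start AUG at pos 0
pos 0: AUG -> M; peptide=M
pos 3: AAA -> K; peptide=MK
pos 6: UGG -> W; peptide=MKW
pos 9: CGC -> R; peptide=MKWR
pos 12: UAA -> STOP

Answer: MKWR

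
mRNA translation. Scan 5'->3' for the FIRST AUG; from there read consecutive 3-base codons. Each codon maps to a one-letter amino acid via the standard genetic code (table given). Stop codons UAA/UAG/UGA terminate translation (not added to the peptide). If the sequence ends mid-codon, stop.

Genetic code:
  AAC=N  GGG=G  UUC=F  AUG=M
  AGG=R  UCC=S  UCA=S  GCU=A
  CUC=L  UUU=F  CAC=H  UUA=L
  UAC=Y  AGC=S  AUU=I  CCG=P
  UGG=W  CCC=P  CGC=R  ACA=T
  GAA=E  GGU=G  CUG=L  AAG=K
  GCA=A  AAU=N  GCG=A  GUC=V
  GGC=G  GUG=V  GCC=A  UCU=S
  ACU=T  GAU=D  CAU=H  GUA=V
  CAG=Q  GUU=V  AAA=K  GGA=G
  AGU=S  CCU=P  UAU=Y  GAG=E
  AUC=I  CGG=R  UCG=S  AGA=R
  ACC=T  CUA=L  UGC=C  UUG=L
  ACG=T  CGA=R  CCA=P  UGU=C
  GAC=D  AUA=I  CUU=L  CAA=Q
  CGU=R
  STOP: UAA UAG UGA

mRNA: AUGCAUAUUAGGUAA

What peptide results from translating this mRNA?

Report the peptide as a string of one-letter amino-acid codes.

start AUG at pos 0
pos 0: AUG -> M; peptide=M
pos 3: CAU -> H; peptide=MH
pos 6: AUU -> I; peptide=MHI
pos 9: AGG -> R; peptide=MHIR
pos 12: UAA -> STOP

Answer: MHIR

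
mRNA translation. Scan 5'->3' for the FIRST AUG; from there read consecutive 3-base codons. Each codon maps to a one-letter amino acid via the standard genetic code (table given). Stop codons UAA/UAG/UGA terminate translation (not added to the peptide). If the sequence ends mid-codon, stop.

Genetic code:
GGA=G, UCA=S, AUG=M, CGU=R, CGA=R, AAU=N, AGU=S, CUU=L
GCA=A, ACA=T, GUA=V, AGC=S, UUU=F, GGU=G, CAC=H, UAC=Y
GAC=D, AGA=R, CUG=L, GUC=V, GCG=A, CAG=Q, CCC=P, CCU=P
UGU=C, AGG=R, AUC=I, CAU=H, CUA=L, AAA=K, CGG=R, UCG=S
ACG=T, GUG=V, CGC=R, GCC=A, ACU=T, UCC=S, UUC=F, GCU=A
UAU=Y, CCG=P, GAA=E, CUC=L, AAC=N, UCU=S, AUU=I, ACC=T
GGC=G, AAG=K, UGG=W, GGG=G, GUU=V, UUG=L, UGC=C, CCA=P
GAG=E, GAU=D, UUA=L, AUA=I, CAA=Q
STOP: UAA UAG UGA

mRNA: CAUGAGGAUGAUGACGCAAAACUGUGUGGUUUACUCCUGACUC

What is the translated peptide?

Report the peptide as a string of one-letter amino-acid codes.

Answer: MRMMTQNCVVYS

Derivation:
start AUG at pos 1
pos 1: AUG -> M; peptide=M
pos 4: AGG -> R; peptide=MR
pos 7: AUG -> M; peptide=MRM
pos 10: AUG -> M; peptide=MRMM
pos 13: ACG -> T; peptide=MRMMT
pos 16: CAA -> Q; peptide=MRMMTQ
pos 19: AAC -> N; peptide=MRMMTQN
pos 22: UGU -> C; peptide=MRMMTQNC
pos 25: GUG -> V; peptide=MRMMTQNCV
pos 28: GUU -> V; peptide=MRMMTQNCVV
pos 31: UAC -> Y; peptide=MRMMTQNCVVY
pos 34: UCC -> S; peptide=MRMMTQNCVVYS
pos 37: UGA -> STOP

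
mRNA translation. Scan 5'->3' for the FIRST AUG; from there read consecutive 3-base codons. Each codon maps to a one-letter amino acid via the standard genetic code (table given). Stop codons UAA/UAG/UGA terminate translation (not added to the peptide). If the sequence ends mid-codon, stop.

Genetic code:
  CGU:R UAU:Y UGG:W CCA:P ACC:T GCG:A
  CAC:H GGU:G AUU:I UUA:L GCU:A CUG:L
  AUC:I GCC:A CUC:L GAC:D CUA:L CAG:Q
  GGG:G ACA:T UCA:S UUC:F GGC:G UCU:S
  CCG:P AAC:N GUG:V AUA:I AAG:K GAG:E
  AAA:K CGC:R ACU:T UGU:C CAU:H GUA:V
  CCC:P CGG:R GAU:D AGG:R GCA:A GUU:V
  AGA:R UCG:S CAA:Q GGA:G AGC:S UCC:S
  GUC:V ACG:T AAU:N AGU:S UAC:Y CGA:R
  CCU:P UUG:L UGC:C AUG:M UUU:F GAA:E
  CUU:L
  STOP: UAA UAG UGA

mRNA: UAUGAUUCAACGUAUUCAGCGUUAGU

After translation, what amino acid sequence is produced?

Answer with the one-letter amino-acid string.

start AUG at pos 1
pos 1: AUG -> M; peptide=M
pos 4: AUU -> I; peptide=MI
pos 7: CAA -> Q; peptide=MIQ
pos 10: CGU -> R; peptide=MIQR
pos 13: AUU -> I; peptide=MIQRI
pos 16: CAG -> Q; peptide=MIQRIQ
pos 19: CGU -> R; peptide=MIQRIQR
pos 22: UAG -> STOP

Answer: MIQRIQR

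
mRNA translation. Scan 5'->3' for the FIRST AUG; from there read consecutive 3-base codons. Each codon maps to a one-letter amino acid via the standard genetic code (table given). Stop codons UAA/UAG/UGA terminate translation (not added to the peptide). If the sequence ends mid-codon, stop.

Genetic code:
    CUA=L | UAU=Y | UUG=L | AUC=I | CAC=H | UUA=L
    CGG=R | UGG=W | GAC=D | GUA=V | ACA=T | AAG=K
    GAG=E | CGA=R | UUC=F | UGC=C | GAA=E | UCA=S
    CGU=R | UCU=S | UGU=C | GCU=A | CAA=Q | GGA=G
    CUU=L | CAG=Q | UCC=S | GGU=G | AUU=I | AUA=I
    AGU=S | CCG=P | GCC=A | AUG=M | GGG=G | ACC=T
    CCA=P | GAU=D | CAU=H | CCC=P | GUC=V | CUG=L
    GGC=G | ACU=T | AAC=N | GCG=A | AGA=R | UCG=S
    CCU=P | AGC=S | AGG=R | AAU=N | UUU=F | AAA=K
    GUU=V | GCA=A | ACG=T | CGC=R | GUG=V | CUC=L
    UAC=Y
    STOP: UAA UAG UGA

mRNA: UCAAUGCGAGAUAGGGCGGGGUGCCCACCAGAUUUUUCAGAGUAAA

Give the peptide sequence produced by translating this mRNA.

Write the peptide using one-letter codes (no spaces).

Answer: MRDRAGCPPDFSE

Derivation:
start AUG at pos 3
pos 3: AUG -> M; peptide=M
pos 6: CGA -> R; peptide=MR
pos 9: GAU -> D; peptide=MRD
pos 12: AGG -> R; peptide=MRDR
pos 15: GCG -> A; peptide=MRDRA
pos 18: GGG -> G; peptide=MRDRAG
pos 21: UGC -> C; peptide=MRDRAGC
pos 24: CCA -> P; peptide=MRDRAGCP
pos 27: CCA -> P; peptide=MRDRAGCPP
pos 30: GAU -> D; peptide=MRDRAGCPPD
pos 33: UUU -> F; peptide=MRDRAGCPPDF
pos 36: UCA -> S; peptide=MRDRAGCPPDFS
pos 39: GAG -> E; peptide=MRDRAGCPPDFSE
pos 42: UAA -> STOP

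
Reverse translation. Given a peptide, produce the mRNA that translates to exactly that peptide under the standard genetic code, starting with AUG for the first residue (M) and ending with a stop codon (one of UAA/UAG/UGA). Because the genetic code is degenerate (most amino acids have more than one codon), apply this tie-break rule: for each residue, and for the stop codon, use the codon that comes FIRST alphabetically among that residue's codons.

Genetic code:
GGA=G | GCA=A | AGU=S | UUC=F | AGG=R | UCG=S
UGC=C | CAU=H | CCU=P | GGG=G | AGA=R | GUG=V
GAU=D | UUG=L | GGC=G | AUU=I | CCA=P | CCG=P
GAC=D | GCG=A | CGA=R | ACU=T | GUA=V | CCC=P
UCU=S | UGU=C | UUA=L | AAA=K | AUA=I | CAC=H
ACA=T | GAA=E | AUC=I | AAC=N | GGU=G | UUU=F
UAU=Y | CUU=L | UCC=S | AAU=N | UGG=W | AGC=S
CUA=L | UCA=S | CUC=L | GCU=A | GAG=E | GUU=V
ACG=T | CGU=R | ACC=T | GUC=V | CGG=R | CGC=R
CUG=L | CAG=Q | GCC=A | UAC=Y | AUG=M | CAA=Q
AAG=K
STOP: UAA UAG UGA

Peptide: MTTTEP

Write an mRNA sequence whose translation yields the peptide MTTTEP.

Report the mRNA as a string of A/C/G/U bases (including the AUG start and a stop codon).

Answer: mRNA: AUGACAACAACAGAACCAUAA

Derivation:
residue 1: M -> AUG (start codon)
residue 2: T codons sorted = ACA,ACC,ACG,ACU -> pick first = ACA
residue 3: T codons sorted = ACA,ACC,ACG,ACU -> pick first = ACA
residue 4: T codons sorted = ACA,ACC,ACG,ACU -> pick first = ACA
residue 5: E codons sorted = GAA,GAG -> pick first = GAA
residue 6: P codons sorted = CCA,CCC,CCG,CCU -> pick first = CCA
terminator: stop codons sorted = UAA,UAG,UGA -> pick first = UAA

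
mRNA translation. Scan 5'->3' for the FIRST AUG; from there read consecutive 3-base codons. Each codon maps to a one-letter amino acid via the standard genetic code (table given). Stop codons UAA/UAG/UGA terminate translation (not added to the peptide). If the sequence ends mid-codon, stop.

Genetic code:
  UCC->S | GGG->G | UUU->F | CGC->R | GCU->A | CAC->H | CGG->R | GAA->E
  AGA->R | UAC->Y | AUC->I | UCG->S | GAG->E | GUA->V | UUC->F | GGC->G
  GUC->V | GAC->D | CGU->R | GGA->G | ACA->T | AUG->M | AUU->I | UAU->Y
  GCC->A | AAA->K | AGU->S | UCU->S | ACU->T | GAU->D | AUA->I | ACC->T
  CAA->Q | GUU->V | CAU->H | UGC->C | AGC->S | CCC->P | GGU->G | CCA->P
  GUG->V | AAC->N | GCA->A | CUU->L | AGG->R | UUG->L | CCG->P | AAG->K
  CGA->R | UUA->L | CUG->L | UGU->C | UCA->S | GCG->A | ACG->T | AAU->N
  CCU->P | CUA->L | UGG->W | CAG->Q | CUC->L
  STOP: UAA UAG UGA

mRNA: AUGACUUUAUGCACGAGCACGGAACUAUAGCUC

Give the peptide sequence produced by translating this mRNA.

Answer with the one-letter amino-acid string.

Answer: MTLCTSTEL

Derivation:
start AUG at pos 0
pos 0: AUG -> M; peptide=M
pos 3: ACU -> T; peptide=MT
pos 6: UUA -> L; peptide=MTL
pos 9: UGC -> C; peptide=MTLC
pos 12: ACG -> T; peptide=MTLCT
pos 15: AGC -> S; peptide=MTLCTS
pos 18: ACG -> T; peptide=MTLCTST
pos 21: GAA -> E; peptide=MTLCTSTE
pos 24: CUA -> L; peptide=MTLCTSTEL
pos 27: UAG -> STOP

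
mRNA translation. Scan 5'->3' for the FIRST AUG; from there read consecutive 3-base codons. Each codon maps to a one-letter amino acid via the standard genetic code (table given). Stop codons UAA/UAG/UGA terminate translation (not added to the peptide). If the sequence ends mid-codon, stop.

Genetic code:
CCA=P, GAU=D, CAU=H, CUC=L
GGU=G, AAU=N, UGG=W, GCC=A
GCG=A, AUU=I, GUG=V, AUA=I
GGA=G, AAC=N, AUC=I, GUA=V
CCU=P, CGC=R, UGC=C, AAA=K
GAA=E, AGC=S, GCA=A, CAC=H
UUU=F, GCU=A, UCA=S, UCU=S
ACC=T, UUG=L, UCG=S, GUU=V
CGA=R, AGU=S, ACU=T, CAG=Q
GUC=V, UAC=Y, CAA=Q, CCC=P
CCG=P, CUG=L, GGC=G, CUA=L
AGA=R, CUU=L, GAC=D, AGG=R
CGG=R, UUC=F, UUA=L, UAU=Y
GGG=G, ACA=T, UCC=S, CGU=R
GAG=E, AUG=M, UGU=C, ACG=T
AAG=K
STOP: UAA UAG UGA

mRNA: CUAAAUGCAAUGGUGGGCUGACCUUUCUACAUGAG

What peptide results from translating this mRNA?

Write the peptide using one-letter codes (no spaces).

Answer: MQWWADLST

Derivation:
start AUG at pos 4
pos 4: AUG -> M; peptide=M
pos 7: CAA -> Q; peptide=MQ
pos 10: UGG -> W; peptide=MQW
pos 13: UGG -> W; peptide=MQWW
pos 16: GCU -> A; peptide=MQWWA
pos 19: GAC -> D; peptide=MQWWAD
pos 22: CUU -> L; peptide=MQWWADL
pos 25: UCU -> S; peptide=MQWWADLS
pos 28: ACA -> T; peptide=MQWWADLST
pos 31: UGA -> STOP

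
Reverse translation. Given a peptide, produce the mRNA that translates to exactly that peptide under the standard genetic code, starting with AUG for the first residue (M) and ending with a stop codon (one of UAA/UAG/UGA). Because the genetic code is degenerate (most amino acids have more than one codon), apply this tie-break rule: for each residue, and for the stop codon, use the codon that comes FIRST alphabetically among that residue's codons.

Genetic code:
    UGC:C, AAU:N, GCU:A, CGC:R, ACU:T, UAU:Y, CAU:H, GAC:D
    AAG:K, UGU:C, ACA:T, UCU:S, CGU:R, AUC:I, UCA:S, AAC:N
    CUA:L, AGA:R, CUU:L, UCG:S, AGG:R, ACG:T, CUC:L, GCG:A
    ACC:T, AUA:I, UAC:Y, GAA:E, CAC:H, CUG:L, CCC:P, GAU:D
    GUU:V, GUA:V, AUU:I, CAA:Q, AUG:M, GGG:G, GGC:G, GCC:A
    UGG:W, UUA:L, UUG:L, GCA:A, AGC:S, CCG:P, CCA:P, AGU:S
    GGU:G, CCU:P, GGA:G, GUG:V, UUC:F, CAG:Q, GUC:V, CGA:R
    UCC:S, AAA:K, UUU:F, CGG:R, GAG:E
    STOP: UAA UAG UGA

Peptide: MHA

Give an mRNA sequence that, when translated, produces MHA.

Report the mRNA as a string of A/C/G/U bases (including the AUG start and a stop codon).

Answer: mRNA: AUGCACGCAUAA

Derivation:
residue 1: M -> AUG (start codon)
residue 2: H codons sorted = CAC,CAU -> pick first = CAC
residue 3: A codons sorted = GCA,GCC,GCG,GCU -> pick first = GCA
terminator: stop codons sorted = UAA,UAG,UGA -> pick first = UAA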